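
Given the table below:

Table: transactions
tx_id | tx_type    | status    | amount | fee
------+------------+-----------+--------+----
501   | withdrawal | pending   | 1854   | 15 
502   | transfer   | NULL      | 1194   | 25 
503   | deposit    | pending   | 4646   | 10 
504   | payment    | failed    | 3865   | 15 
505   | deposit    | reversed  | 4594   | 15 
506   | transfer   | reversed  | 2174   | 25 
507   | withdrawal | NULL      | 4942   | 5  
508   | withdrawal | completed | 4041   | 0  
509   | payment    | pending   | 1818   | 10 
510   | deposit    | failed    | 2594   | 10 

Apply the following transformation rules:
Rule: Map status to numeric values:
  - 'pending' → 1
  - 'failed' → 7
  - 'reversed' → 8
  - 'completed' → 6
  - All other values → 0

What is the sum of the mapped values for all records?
39

Step 1: Apply mapping to each record
Step 2: Count by status:
  'pending': 3 records × 1 = 3
  'failed': 2 records × 7 = 14
  'reversed': 2 records × 8 = 16
  'completed': 1 records × 6 = 6
Step 3: Sum all mapped values = 39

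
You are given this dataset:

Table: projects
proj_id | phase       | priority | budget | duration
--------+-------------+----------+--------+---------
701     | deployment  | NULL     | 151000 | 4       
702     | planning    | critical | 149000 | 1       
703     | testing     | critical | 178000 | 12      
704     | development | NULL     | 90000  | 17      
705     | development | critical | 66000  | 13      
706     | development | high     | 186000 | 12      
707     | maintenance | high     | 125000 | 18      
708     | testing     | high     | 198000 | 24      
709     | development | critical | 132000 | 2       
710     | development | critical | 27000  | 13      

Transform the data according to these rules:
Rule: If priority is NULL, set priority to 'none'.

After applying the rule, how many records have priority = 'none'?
2

Step 1: Count records where priority IS NULL
Step 2: Found 2 records with NULL priority
Step 3: These records will have priority set to 'none'
Step 4: Records already having priority = 'none': 0
Step 5: Answer: 2 + 0 = 2 records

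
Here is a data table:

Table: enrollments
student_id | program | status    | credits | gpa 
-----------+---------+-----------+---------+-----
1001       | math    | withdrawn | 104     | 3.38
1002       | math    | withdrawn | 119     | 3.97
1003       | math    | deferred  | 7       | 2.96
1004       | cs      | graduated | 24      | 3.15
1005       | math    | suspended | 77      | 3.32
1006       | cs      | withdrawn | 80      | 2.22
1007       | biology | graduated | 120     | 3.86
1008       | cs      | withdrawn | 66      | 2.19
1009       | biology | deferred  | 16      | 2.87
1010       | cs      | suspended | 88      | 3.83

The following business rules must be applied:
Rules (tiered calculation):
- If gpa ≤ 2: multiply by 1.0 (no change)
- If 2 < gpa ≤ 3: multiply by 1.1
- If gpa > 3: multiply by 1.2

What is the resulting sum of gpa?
37.08

Step 1: Tier 1 (gpa ≤ 2): 0 records, sum = 0 × 1.0 = 0.0
Step 2: Tier 2 (2 < gpa ≤ 3): 4 records, sum = 10.24 × 1.1 = 11.26
Step 3: Tier 3 (gpa > 3): 6 records, sum = 21.51 × 1.2 = 25.81
Step 4: Final sum = 0.0 + 11.26 + 25.81 = 37.08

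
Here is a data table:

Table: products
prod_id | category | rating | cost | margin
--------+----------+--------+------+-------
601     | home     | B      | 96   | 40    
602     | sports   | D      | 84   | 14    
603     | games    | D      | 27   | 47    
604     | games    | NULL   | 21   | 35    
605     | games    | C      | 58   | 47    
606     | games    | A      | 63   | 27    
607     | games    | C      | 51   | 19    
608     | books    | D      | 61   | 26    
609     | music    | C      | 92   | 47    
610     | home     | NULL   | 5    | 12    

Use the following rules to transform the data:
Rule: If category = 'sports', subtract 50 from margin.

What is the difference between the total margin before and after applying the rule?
50

Step 1: Original sum of margin = 314
Step 2: 1 records have category = 'sports'
Step 3: Each affected record changes by -50
Step 4: Total change = 1 × -50 = -50
Step 5: New sum = 314 + -50 = 264
Step 6: Difference = |264 - 314| = 50
        (Sum decreased by 50)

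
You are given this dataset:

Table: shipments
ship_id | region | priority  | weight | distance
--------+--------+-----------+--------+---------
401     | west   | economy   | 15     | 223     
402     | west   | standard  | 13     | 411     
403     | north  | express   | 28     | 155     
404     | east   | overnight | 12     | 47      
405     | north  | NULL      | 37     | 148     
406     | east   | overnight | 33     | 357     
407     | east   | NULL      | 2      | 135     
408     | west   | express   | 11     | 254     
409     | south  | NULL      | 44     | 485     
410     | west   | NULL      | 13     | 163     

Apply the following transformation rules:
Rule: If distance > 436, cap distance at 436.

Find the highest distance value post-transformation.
436

Step 1: Original maximum distance = 485
Step 2: Apply cap at 436
Step 3: 1 records had distance > 436 and were capped
Step 4: Maximum after transformation = 436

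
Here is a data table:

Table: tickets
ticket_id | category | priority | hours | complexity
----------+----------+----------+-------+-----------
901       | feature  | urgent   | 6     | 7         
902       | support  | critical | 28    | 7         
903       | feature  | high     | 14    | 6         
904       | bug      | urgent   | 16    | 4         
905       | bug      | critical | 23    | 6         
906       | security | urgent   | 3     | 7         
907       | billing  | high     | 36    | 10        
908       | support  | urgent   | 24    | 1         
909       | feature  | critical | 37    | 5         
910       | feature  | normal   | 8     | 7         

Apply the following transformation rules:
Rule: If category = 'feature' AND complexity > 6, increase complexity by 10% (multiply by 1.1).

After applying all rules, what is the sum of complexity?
61.4

Step 1: Find records where category = 'feature' AND complexity > 6
Step 2: 2 records match, summing to 14
Step 3: After multiplier: 14 × 1.1 = 15.4
Step 4: Unaffected records sum: 46
Step 5: Final sum = 15.4 + 46 = 61.4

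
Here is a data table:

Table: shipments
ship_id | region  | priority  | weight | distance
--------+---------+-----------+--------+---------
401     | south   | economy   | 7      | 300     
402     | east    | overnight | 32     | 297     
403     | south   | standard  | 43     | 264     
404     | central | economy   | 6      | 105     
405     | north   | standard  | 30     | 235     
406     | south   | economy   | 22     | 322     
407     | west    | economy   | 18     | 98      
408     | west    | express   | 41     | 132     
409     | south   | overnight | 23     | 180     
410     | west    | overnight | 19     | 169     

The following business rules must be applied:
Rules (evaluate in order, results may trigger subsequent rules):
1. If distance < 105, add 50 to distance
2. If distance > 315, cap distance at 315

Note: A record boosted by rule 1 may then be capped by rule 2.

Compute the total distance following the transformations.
2145

Step 1: Apply rule 1 to records with distance < 105
  - 1 records get bonus of 50
  - Of these, 0 records then exceed 315 and get capped
Step 2: Apply rule 2 to records with distance > 315
  - 1 records (original) are capped
Step 3: Calculate final sum = 2145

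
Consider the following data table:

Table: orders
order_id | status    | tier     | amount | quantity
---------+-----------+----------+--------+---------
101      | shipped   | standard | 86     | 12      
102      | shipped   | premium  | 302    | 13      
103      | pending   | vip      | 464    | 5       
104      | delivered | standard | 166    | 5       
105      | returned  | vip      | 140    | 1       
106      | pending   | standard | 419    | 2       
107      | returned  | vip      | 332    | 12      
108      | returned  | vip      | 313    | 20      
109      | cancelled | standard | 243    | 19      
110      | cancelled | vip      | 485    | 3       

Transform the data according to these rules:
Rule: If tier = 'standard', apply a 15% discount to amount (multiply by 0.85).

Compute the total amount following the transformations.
2812.9

Step 1: Records with tier = 'standard' have total amount = 914
Step 2: Apply multiplier: 914 × 0.85 = 776.9
Step 3: Other records total: 2036
Step 4: Final sum = 776.9 + 2036 = 2812.9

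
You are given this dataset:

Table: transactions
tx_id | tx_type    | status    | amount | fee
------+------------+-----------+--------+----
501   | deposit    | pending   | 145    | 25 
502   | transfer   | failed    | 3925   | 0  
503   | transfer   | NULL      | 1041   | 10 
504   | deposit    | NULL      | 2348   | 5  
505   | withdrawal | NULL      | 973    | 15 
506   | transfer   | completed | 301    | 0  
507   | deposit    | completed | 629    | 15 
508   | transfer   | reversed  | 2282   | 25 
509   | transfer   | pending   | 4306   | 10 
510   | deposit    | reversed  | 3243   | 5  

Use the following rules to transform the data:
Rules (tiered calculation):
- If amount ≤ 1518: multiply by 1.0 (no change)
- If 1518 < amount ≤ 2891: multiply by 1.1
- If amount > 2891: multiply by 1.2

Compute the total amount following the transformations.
21950.8

Step 1: Tier 1 (amount ≤ 1518): 5 records, sum = 3089 × 1.0 = 3089.0
Step 2: Tier 2 (1518 < amount ≤ 2891): 2 records, sum = 4630 × 1.1 = 5093.0
Step 3: Tier 3 (amount > 2891): 3 records, sum = 11474 × 1.2 = 13768.8
Step 4: Final sum = 3089.0 + 5093.0 + 13768.8 = 21950.8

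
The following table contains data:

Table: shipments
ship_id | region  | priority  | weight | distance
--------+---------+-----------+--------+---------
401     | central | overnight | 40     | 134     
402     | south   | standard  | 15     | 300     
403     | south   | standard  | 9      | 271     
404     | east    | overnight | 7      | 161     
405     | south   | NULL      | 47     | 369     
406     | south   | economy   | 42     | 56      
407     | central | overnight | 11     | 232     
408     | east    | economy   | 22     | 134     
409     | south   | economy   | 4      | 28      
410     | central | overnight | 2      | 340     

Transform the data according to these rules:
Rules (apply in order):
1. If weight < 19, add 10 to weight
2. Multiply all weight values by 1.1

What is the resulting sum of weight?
284.9

Step 1: Apply Rule 1 - Add 10 to records with weight < 19
  - 6 records affected: 48 + (6 × 10) = 108
  - Unaffected records: 151
  - Sum after Rule 1: 259
Step 2: Apply Rule 2 - Multiply all by 1.1
  - 259 × 1.1 = 284.9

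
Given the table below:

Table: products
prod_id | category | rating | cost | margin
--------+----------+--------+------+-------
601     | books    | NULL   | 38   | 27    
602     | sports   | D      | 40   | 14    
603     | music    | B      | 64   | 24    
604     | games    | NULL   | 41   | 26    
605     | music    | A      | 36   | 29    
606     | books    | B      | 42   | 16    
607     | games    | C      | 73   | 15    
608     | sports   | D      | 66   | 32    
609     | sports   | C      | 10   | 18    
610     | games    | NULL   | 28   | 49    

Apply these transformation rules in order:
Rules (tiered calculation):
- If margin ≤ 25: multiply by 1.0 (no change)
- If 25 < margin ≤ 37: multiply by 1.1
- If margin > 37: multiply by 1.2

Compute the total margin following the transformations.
271.2

Step 1: Tier 1 (margin ≤ 25): 5 records, sum = 87 × 1.0 = 87.0
Step 2: Tier 2 (25 < margin ≤ 37): 4 records, sum = 114 × 1.1 = 125.4
Step 3: Tier 3 (margin > 37): 1 records, sum = 49 × 1.2 = 58.8
Step 4: Final sum = 87.0 + 125.4 + 58.8 = 271.2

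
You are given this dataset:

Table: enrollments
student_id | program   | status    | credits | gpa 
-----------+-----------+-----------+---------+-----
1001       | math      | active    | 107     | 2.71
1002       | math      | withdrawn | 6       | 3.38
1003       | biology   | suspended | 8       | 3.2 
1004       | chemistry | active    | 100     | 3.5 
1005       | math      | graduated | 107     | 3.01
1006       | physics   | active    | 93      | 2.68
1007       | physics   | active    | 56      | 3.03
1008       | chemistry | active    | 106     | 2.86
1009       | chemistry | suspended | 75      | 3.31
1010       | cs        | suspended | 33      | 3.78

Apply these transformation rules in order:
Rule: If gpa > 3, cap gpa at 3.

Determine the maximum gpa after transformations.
3

Step 1: Original maximum gpa = 3.78
Step 2: Apply cap at 3
Step 3: 7 records had gpa > 3 and were capped
Step 4: Maximum after transformation = 3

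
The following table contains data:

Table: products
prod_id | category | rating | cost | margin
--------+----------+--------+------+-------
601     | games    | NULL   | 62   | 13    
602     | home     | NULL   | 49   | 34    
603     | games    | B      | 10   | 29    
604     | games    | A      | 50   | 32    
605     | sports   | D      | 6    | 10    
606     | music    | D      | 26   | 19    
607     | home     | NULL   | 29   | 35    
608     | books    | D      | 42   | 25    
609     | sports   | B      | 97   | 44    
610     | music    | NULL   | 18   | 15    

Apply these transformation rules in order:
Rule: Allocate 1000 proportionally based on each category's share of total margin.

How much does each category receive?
books: 97.66, games: 289.06, home: 269.53, music: 132.81, sports: 210.94

Step 1: Calculate total margin = 256
Step 2: Calculate each category's proportion:
  books: 25/256 = 9.77% → 97.66
  games: 74/256 = 28.91% → 289.06
  home: 69/256 = 26.95% → 269.53
  music: 34/256 = 13.28% → 132.81
  sports: 54/256 = 21.09% → 210.94
Step 3: Verify: sum of allocations ≈ 1000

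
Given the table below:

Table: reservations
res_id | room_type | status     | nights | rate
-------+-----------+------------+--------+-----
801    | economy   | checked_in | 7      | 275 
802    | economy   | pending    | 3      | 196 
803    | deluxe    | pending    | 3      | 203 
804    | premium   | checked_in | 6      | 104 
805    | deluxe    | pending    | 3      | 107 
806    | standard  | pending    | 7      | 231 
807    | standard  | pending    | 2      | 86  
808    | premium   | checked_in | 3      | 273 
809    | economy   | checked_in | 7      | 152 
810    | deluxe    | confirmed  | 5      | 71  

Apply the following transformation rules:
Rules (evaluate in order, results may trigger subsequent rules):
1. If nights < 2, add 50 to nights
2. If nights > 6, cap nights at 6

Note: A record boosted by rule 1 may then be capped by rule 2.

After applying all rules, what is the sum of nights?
43

Step 1: Apply rule 1 to records with nights < 2
  - 0 records get bonus of 50
  - Of these, 0 records then exceed 6 and get capped
Step 2: Apply rule 2 to records with nights > 6
  - 3 records (original) are capped
Step 3: Calculate final sum = 43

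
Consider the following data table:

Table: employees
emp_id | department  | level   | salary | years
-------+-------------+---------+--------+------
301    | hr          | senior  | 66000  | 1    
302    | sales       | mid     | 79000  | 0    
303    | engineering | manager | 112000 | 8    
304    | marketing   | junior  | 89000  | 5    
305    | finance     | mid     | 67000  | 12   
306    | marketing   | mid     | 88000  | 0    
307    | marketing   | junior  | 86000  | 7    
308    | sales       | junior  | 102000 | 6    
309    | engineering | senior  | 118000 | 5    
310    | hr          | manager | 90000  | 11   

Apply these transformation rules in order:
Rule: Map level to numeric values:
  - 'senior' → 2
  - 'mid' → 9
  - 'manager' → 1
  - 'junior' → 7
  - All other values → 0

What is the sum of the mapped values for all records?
54

Step 1: Apply mapping to each record
Step 2: Count by status:
  'senior': 2 records × 2 = 4
  'mid': 3 records × 9 = 27
  'manager': 2 records × 1 = 2
  'junior': 3 records × 7 = 21
Step 3: Sum all mapped values = 54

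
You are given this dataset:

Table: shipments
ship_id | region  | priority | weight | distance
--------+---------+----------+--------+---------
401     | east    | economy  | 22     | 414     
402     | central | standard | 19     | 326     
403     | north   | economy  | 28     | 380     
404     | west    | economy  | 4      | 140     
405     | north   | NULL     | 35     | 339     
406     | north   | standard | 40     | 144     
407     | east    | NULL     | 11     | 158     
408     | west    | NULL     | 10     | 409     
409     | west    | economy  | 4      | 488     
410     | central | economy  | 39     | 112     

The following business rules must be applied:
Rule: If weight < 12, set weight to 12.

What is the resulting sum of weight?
231

Step 1: 4 records have weight < 12
Step 2: These records originally summed to 29
Step 3: After setting to minimum: 4 × 12 = 48
Step 4: Unaffected records sum: 183
Step 5: Final sum = 48 + 183 = 231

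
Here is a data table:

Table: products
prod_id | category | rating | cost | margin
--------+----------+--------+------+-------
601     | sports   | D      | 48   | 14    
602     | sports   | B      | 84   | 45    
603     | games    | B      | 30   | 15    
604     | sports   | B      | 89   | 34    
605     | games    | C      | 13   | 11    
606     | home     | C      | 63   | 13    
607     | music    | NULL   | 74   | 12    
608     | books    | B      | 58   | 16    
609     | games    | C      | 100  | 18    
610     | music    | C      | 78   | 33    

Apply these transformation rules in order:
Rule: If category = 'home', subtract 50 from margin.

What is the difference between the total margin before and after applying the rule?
50

Step 1: Original sum of margin = 211
Step 2: 1 records have category = 'home'
Step 3: Each affected record changes by -50
Step 4: Total change = 1 × -50 = -50
Step 5: New sum = 211 + -50 = 161
Step 6: Difference = |161 - 211| = 50
        (Sum decreased by 50)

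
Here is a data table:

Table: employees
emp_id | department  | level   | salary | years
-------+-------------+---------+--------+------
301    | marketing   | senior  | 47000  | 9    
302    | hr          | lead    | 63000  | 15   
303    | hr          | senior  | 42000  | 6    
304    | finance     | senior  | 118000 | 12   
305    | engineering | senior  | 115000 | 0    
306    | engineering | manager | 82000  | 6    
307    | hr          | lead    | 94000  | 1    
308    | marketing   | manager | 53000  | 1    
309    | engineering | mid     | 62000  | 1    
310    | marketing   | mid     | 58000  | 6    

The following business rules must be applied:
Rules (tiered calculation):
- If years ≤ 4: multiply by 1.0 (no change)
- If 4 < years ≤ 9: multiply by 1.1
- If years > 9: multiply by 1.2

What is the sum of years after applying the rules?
65.1

Step 1: Tier 1 (years ≤ 4): 4 records, sum = 3 × 1.0 = 3.0
Step 2: Tier 2 (4 < years ≤ 9): 4 records, sum = 27 × 1.1 = 29.7
Step 3: Tier 3 (years > 9): 2 records, sum = 27 × 1.2 = 32.4
Step 4: Final sum = 3.0 + 29.7 + 32.4 = 65.1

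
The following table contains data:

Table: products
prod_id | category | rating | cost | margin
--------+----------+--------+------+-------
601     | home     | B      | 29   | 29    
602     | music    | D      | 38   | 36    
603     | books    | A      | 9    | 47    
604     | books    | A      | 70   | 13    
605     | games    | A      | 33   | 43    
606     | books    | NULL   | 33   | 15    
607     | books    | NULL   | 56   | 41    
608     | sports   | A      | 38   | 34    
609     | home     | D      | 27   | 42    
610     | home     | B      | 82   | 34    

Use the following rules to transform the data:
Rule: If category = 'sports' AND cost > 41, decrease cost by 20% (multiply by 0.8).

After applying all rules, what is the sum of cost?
415

Step 1: Find records where category = 'sports' AND cost > 41
Step 2: 0 records match, summing to 0
Step 3: After multiplier: 0 × 0.8 = 0.0
Step 4: Unaffected records sum: 415
Step 5: Final sum = 0.0 + 415 = 415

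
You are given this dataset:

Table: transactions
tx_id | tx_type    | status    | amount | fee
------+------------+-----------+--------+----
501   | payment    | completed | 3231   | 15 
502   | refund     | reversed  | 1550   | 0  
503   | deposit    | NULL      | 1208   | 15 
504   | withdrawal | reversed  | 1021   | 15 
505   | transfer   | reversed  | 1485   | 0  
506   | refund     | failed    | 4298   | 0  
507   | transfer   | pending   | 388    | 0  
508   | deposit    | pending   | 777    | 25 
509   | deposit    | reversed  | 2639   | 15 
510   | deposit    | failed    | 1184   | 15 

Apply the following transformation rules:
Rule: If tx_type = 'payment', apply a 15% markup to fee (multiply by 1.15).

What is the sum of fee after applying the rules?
102.25

Step 1: Records with tx_type = 'payment' have total fee = 15
Step 2: Apply multiplier: 15 × 1.15 = 17.25
Step 3: Other records total: 85
Step 4: Final sum = 17.25 + 85 = 102.25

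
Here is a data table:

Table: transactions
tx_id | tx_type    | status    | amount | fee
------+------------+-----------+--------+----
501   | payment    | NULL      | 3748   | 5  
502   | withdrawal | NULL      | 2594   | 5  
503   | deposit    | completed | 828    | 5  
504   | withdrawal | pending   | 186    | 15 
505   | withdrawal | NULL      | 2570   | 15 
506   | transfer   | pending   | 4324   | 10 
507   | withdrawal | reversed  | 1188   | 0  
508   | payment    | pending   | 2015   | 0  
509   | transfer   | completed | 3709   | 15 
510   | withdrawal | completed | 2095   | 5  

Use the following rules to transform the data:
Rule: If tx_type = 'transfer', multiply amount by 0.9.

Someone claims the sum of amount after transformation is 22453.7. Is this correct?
Yes, the result is correct.

Step 1: Calculate the correct sum after transformation
Step 2: Apply multiplier 0.9 to records where tx_type = 'transfer'
Step 3: Correct result = 22453.7
Step 4: Claimed result = 22453.7
Step 5: 22453.7 = 22453.7 ✓
Conclusion: The claimed result is correct.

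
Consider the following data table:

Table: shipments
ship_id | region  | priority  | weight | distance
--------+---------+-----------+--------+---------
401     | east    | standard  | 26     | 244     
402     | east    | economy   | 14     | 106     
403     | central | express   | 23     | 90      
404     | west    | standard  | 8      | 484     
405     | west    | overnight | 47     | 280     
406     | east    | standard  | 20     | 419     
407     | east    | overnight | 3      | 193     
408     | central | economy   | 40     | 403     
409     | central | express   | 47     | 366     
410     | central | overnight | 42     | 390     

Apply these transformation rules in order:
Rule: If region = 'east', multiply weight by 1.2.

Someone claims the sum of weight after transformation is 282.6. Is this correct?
Yes, the result is correct.

Step 1: Calculate the correct sum after transformation
Step 2: Apply multiplier 1.2 to records where region = 'east'
Step 3: Correct result = 282.6
Step 4: Claimed result = 282.6
Step 5: 282.6 = 282.6 ✓
Conclusion: The claimed result is correct.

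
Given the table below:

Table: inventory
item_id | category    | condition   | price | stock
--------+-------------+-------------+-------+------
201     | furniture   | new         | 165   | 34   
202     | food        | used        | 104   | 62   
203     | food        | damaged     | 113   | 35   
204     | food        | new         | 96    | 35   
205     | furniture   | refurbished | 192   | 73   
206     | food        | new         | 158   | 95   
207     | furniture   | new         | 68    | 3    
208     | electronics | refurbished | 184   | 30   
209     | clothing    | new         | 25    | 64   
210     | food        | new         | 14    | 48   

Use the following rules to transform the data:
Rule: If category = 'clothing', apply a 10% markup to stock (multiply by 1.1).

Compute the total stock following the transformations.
485.4

Step 1: Records with category = 'clothing' have total stock = 64
Step 2: Apply multiplier: 64 × 1.1 = 70.4
Step 3: Other records total: 415
Step 4: Final sum = 70.4 + 415 = 485.4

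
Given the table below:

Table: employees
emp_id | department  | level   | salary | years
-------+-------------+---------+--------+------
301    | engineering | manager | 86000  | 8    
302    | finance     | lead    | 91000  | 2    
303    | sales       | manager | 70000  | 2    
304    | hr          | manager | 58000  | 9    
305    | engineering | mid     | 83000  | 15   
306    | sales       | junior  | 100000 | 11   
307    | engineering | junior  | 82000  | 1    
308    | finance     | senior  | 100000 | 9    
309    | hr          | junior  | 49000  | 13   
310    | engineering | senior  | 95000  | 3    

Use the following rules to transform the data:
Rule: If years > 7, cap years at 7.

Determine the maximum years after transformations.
7

Step 1: Original maximum years = 15
Step 2: Apply cap at 7
Step 3: 6 records had years > 7 and were capped
Step 4: Maximum after transformation = 7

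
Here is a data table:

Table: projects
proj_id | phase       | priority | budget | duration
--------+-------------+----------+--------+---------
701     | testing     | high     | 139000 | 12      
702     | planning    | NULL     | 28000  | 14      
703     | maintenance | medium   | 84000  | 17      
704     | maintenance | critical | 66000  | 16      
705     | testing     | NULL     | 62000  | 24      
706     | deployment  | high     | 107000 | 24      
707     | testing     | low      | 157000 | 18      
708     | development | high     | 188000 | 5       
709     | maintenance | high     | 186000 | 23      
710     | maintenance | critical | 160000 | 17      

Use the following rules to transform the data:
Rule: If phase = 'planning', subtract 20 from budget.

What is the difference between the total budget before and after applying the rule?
20

Step 1: Original sum of budget = 1177000
Step 2: 1 records have phase = 'planning'
Step 3: Each affected record changes by -20
Step 4: Total change = 1 × -20 = -20
Step 5: New sum = 1177000 + -20 = 1176980
Step 6: Difference = |1176980 - 1177000| = 20
        (Sum decreased by 20)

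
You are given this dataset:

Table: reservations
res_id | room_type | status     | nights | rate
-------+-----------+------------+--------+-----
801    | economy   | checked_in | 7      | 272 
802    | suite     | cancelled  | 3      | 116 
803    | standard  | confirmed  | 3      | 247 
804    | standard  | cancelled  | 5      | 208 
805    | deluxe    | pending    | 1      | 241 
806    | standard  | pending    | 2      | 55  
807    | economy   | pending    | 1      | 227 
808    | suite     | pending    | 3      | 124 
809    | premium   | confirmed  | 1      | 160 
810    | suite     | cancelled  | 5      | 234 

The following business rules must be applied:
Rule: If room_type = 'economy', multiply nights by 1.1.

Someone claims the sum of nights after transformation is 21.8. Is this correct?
No, the correct result is 31.8.

Step 1: Calculate the correct sum after transformation
Step 2: Apply multiplier 1.1 to records where room_type = 'economy'
Step 3: Correct result = 31.8
Step 4: Claimed result = 21.8
Step 5: 31.8 ≠ 21.8
Conclusion: The claimed result is incorrect. The correct answer is 31.8.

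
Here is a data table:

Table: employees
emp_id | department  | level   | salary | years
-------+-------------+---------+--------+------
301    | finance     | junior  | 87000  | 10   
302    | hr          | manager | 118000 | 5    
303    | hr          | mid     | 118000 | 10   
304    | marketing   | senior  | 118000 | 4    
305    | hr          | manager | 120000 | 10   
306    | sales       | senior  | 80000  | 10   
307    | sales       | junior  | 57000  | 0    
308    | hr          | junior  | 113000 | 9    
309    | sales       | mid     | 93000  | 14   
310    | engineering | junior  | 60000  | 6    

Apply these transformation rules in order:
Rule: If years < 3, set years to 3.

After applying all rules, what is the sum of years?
81

Step 1: 1 records have years < 3
Step 2: These records originally summed to 0
Step 3: After setting to minimum: 1 × 3 = 3
Step 4: Unaffected records sum: 78
Step 5: Final sum = 3 + 78 = 81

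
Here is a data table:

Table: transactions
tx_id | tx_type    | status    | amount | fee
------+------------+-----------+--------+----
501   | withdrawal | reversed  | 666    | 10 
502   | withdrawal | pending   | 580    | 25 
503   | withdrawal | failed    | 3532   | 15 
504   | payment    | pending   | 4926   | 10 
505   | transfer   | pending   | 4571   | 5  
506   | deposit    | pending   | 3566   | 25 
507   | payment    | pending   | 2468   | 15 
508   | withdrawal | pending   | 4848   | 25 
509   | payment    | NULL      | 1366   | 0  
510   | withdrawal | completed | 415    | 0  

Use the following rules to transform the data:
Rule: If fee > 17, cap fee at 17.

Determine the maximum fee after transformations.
17

Step 1: Original maximum fee = 25
Step 2: Apply cap at 17
Step 3: 3 records had fee > 17 and were capped
Step 4: Maximum after transformation = 17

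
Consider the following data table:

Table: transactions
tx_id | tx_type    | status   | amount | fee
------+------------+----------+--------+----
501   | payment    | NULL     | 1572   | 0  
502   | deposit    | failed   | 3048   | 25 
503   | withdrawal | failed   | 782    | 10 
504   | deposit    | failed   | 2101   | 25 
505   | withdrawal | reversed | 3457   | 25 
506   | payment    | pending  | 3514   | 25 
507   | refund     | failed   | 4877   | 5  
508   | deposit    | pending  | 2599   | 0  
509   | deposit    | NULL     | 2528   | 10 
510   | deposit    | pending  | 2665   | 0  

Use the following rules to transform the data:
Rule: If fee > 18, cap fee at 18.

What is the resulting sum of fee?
97

Step 1: 4 records have fee > 18
Step 2: These records originally summed to 100
Step 3: After capping: 4 × 18 = 72
Step 4: Unaffected records sum: 25
Step 5: Final sum = 72 + 25 = 97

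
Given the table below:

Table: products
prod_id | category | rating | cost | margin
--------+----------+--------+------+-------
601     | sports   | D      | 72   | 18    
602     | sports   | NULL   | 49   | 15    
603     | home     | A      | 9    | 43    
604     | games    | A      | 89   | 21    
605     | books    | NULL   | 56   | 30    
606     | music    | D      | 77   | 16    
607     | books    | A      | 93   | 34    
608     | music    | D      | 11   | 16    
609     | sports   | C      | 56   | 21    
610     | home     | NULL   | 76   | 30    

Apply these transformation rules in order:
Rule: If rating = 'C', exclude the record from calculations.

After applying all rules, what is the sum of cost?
532

Step 1: Identify records where rating = 'C'
Step 2: The excluded records sum to 56
Step 3: Original total cost = 588
Step 4: Remaining total = 588 - 56 = 532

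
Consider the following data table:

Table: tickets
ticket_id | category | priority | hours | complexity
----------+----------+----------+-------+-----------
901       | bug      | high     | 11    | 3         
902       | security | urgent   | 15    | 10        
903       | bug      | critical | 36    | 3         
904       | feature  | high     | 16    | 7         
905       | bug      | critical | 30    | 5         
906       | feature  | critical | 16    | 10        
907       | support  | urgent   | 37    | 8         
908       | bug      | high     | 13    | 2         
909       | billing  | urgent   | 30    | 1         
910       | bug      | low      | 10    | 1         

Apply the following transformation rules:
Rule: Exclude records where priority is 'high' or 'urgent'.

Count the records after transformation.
4

Step 1: Count records to exclude
  - 3 (high) + 3 (urgent) = 6 records
Step 2: Total records: 10
Step 3: Remaining = 10 - 6 = 4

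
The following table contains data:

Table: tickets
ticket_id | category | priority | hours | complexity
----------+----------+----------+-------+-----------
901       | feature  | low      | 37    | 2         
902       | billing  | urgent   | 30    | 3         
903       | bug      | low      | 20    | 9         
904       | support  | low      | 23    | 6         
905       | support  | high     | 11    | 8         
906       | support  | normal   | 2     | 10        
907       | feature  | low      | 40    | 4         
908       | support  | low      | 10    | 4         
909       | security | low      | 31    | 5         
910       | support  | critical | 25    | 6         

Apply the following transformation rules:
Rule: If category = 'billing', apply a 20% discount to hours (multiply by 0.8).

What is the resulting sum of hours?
223.0

Step 1: Records with category = 'billing' have total hours = 30
Step 2: Apply multiplier: 30 × 0.8 = 24.0
Step 3: Other records total: 199
Step 4: Final sum = 24.0 + 199 = 223.0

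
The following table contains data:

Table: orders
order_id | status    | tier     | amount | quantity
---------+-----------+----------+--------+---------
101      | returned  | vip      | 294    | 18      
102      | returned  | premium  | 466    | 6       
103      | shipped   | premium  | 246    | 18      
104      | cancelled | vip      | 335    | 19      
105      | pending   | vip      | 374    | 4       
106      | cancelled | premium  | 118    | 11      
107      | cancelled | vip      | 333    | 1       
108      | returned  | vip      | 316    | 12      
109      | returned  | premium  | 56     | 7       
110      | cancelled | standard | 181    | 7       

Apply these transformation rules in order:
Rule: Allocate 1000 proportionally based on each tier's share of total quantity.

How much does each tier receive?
premium: 407.77, standard: 67.96, vip: 524.27

Step 1: Calculate total quantity = 103
Step 2: Calculate each tier's proportion:
  premium: 42/103 = 40.78% → 407.77
  standard: 7/103 = 6.80% → 67.96
  vip: 54/103 = 52.43% → 524.27
Step 3: Verify: sum of allocations ≈ 1000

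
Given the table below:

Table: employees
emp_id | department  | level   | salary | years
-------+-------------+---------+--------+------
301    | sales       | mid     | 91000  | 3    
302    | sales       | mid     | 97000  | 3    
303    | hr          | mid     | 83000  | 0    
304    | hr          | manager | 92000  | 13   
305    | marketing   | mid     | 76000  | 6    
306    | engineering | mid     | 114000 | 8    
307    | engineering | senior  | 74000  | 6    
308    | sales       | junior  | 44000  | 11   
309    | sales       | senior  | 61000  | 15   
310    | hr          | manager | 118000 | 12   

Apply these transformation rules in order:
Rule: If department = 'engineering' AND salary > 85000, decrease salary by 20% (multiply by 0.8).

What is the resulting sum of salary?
827200.0

Step 1: Find records where department = 'engineering' AND salary > 85000
Step 2: 1 records match, summing to 114000
Step 3: After multiplier: 114000 × 0.8 = 91200.0
Step 4: Unaffected records sum: 736000
Step 5: Final sum = 91200.0 + 736000 = 827200.0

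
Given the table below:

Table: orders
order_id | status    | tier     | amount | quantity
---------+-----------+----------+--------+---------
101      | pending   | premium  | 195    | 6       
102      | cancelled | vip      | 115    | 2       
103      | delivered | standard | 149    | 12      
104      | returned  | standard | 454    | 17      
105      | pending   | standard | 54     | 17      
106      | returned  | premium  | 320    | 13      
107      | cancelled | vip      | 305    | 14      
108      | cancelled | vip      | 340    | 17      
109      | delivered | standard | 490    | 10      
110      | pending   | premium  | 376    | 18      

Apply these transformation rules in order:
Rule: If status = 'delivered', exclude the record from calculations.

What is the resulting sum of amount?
2159

Step 1: Identify records where status = 'delivered'
Step 2: The excluded records sum to 639
Step 3: Original total amount = 2798
Step 4: Remaining total = 2798 - 639 = 2159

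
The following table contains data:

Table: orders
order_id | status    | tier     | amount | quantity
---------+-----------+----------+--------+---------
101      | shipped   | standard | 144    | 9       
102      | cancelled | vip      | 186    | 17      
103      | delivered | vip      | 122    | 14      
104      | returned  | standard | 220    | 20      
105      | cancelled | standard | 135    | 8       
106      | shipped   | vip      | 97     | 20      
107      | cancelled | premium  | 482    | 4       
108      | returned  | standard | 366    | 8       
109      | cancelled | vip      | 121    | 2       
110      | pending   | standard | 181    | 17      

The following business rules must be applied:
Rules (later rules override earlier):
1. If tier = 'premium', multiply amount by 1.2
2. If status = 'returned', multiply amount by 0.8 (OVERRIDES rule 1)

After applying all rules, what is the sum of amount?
2033.2

Step 1: Rule 2 takes priority for records with status = 'returned'
  - 2 records: 586 × 0.8 = 468.8
Step 2: Rule 1 applies to remaining records with tier = 'premium'
  - 1 records: 482 × 1.2 = 578.4
Step 3: Other records unchanged: 986
Step 4: Final sum = 468.8 + 578.4 + 986 = 2033.2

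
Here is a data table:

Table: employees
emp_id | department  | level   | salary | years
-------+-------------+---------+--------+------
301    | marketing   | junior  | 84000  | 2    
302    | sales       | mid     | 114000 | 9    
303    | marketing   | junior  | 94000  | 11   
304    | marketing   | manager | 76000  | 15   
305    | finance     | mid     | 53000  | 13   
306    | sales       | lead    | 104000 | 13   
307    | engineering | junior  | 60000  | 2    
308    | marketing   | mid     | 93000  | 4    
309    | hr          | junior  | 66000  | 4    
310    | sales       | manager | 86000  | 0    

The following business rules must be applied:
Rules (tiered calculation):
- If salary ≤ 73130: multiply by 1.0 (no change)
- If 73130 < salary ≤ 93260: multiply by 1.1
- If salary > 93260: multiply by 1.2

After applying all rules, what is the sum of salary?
926300.0

Step 1: Tier 1 (salary ≤ 73130): 3 records, sum = 179000 × 1.0 = 179000.0
Step 2: Tier 2 (73130 < salary ≤ 93260): 4 records, sum = 339000 × 1.1 = 372900.0
Step 3: Tier 3 (salary > 93260): 3 records, sum = 312000 × 1.2 = 374400.0
Step 4: Final sum = 179000.0 + 372900.0 + 374400.0 = 926300.0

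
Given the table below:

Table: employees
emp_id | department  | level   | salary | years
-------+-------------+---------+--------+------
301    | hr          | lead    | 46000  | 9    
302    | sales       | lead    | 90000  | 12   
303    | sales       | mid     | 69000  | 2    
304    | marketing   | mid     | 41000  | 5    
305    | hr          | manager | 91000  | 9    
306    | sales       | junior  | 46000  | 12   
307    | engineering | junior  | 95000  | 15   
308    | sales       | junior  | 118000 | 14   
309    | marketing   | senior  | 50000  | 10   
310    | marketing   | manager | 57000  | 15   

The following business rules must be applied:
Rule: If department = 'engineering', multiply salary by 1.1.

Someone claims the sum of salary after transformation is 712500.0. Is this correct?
Yes, the result is correct.

Step 1: Calculate the correct sum after transformation
Step 2: Apply multiplier 1.1 to records where department = 'engineering'
Step 3: Correct result = 712500.0
Step 4: Claimed result = 712500.0
Step 5: 712500.0 = 712500.0 ✓
Conclusion: The claimed result is correct.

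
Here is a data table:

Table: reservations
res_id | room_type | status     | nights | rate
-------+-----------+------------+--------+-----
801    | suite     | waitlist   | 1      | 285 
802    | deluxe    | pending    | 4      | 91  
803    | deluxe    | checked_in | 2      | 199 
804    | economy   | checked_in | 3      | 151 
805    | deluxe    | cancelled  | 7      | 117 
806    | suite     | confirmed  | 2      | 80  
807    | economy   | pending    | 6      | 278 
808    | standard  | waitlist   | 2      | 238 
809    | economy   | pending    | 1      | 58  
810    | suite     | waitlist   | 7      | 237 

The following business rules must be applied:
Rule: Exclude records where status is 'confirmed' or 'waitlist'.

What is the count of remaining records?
6

Step 1: Count records to exclude
  - 1 (confirmed) + 3 (waitlist) = 4 records
Step 2: Total records: 10
Step 3: Remaining = 10 - 4 = 6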